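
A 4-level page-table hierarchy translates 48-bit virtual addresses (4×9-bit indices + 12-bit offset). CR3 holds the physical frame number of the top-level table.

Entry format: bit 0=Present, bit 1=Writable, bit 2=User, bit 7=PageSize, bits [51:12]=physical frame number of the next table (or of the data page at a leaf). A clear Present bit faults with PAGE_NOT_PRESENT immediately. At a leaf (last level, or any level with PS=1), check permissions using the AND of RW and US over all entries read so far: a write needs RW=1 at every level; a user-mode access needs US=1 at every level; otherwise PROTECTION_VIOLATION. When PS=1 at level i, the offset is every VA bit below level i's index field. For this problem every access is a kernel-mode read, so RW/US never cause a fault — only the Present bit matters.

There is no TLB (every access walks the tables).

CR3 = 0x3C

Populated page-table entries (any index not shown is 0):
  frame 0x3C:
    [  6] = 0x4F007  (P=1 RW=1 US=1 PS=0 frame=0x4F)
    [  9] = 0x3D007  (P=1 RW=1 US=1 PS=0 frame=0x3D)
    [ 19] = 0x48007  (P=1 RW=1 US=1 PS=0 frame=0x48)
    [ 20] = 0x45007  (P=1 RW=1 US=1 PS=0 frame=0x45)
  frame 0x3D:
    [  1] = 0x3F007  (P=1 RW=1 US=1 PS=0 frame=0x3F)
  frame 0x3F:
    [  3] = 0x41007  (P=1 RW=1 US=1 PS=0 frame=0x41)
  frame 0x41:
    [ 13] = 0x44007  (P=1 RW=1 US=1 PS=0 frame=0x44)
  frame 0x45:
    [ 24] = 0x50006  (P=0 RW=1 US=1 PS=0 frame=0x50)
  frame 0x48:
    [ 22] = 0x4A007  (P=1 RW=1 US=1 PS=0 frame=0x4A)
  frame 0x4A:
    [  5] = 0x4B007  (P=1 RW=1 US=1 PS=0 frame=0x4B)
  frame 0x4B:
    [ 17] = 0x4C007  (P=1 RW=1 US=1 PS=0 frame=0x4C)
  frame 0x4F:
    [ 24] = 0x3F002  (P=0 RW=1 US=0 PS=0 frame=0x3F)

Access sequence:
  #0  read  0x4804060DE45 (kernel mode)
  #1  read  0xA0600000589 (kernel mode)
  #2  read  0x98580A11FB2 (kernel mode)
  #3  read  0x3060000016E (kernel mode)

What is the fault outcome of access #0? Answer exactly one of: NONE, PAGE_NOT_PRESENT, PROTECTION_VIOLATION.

Per-access translation:
#0 VA=0x4804060DE45 (r,kernel):
  L0: frame=0x3C idx=9 entry=0x3D007 [P=1 RW=1 US=1 PS=0]
  L1: frame=0x3D idx=1 entry=0x3F007 [P=1 RW=1 US=1 PS=0]
  L2: frame=0x3F idx=3 entry=0x41007 [P=1 RW=1 US=1 PS=0]
  L3: frame=0x41 idx=13 entry=0x44007 [P=1 RW=1 US=1 PS=0]
  ⇒ phys 0x44E45  [4 reads]
#1 VA=0xA0600000589 (r,kernel):
  L0: frame=0x3C idx=20 entry=0x45007 [P=1 RW=1 US=1 PS=0]
  L1: frame=0x45 idx=24 entry=0x50006 [P=0 RW=1 US=1 PS=0]
  ⇒ fault: PAGE_NOT_PRESENT  — 2 lookups
#2 VA=0x98580A11FB2 (r,kernel):
  L0: frame=0x3C idx=19 entry=0x48007 [P=1 RW=1 US=1 PS=0]
  L1: frame=0x48 idx=22 entry=0x4A007 [P=1 RW=1 US=1 PS=0]
  L2: frame=0x4A idx=5 entry=0x4B007 [P=1 RW=1 US=1 PS=0]
  L3: frame=0x4B idx=17 entry=0x4C007 [P=1 RW=1 US=1 PS=0]
  ⇒ phys 0x4CFB2  [4 reads]
#3 VA=0x3060000016E (r,kernel):
  L0: frame=0x3C idx=6 entry=0x4F007 [P=1 RW=1 US=1 PS=0]
  L1: frame=0x4F idx=24 entry=0x3F002 [P=0 RW=1 US=0 PS=0]
  ⇒ fault: PAGE_NOT_PRESENT  — 2 lookups

Access #0 fault: NONE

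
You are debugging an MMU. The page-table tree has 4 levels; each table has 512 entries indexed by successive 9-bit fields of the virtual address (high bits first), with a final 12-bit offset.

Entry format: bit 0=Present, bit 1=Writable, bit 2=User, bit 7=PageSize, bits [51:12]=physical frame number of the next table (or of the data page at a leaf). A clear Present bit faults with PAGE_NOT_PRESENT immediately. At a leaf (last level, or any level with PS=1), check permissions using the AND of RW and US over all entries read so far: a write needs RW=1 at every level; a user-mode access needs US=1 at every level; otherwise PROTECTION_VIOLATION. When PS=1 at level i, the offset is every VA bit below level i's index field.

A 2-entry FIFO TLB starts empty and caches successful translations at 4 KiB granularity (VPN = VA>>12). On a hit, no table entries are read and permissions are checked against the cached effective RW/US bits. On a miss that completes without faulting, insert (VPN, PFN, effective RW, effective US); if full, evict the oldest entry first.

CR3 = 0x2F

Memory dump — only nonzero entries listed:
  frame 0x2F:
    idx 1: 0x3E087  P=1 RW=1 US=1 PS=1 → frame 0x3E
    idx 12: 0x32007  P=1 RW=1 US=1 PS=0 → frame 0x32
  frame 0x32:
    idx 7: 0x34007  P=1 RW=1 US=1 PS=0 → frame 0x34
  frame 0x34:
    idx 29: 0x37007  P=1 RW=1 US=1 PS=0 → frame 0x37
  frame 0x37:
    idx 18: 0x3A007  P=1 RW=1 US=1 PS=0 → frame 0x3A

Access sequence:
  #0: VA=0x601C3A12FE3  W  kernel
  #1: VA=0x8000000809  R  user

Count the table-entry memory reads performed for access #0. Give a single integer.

Per-access translation:
#0 VA=0x601C3A12FE3 (w,kernel):
  L0: frame=0x2F idx=12 entry=0x32007 [P=1 RW=1 US=1 PS=0]
  L1: frame=0x32 idx=7 entry=0x34007 [P=1 RW=1 US=1 PS=0]
  L2: frame=0x34 idx=29 entry=0x37007 [P=1 RW=1 US=1 PS=0]
  L3: frame=0x37 idx=18 entry=0x3A007 [P=1 RW=1 US=1 PS=0]
  ✓ 0x3AFE3  — 4 lookups
#1 VA=0x8000000809 (r,user):
  L0: frame=0x2F idx=1 entry=0x3E087 [P=1 RW=1 US=1 PS=1]
  ✓ 0x3E809 (huge @L0)  — 1 lookups

Entries read for #0: 4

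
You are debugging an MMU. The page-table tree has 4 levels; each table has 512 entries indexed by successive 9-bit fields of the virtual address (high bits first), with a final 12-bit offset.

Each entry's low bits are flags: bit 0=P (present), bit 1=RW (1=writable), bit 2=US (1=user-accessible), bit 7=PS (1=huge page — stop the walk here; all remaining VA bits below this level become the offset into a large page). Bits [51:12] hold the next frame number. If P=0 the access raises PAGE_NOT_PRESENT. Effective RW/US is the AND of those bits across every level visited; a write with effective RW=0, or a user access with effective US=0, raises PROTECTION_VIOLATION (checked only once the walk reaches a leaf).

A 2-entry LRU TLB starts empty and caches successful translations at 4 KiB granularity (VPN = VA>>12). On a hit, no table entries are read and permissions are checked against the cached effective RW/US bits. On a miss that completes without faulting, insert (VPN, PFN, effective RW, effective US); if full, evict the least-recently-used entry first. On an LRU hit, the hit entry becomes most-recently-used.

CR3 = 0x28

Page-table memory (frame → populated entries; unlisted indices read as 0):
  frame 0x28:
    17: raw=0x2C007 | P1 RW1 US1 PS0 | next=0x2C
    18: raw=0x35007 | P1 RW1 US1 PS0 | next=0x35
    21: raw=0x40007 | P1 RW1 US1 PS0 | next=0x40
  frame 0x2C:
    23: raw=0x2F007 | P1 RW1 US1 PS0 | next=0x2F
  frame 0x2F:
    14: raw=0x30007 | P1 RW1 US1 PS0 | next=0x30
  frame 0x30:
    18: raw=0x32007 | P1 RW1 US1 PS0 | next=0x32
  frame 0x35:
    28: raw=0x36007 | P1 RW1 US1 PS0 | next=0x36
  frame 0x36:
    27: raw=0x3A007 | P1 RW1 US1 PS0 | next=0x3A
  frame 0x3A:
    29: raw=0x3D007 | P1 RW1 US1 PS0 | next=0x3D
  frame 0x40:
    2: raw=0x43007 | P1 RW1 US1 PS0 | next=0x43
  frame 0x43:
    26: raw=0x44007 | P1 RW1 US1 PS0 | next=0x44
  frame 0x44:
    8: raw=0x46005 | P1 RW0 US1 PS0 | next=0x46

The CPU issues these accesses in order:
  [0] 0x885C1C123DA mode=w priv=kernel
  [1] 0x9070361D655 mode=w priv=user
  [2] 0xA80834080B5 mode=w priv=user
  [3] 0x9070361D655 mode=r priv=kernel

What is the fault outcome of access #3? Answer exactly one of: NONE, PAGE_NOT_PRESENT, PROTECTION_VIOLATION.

Walk each access:
#0 VA=0x885C1C123DA (w,kernel):
  [0] read 0x28 idx=17: raw=0x2C007 flags P=1 W=1 U=1 S=0
  [1] read 0x2C idx=23: raw=0x2F007 flags P=1 W=1 U=1 S=0
  [2] read 0x2F idx=14: raw=0x30007 flags P=1 W=1 U=1 S=0
  [3] read 0x30 idx=18: raw=0x32007 flags P=1 W=1 U=1 S=0
  ⇒ phys 0x323DA  [4 reads]
#1 VA=0x9070361D655 (w,user):
  [0] read 0x28 idx=18: raw=0x35007 flags P=1 W=1 U=1 S=0
  [1] read 0x35 idx=28: raw=0x36007 flags P=1 W=1 U=1 S=0
  [2] read 0x36 idx=27: raw=0x3A007 flags P=1 W=1 U=1 S=0
  [3] read 0x3A idx=29: raw=0x3D007 flags P=1 W=1 U=1 S=0
  ⇒ phys 0x3D655  [4 reads]
#2 VA=0xA80834080B5 (w,user):
  [0] read 0x28 idx=21: raw=0x40007 flags P=1 W=1 U=1 S=0
  [1] read 0x40 idx=2: raw=0x43007 flags P=1 W=1 U=1 S=0
  [2] read 0x43 idx=26: raw=0x44007 flags P=1 W=1 U=1 S=0
  [3] read 0x44 idx=8: raw=0x46005 flags P=1 W=0 U=1 S=0
  ✗ PROTECTION_VIOLATION  [4 reads]
#3 VA=0x9070361D655 (r,kernel):
  TLB hit vpn=0x9070361D → PA=0x3D655

Access #3 fault: NONE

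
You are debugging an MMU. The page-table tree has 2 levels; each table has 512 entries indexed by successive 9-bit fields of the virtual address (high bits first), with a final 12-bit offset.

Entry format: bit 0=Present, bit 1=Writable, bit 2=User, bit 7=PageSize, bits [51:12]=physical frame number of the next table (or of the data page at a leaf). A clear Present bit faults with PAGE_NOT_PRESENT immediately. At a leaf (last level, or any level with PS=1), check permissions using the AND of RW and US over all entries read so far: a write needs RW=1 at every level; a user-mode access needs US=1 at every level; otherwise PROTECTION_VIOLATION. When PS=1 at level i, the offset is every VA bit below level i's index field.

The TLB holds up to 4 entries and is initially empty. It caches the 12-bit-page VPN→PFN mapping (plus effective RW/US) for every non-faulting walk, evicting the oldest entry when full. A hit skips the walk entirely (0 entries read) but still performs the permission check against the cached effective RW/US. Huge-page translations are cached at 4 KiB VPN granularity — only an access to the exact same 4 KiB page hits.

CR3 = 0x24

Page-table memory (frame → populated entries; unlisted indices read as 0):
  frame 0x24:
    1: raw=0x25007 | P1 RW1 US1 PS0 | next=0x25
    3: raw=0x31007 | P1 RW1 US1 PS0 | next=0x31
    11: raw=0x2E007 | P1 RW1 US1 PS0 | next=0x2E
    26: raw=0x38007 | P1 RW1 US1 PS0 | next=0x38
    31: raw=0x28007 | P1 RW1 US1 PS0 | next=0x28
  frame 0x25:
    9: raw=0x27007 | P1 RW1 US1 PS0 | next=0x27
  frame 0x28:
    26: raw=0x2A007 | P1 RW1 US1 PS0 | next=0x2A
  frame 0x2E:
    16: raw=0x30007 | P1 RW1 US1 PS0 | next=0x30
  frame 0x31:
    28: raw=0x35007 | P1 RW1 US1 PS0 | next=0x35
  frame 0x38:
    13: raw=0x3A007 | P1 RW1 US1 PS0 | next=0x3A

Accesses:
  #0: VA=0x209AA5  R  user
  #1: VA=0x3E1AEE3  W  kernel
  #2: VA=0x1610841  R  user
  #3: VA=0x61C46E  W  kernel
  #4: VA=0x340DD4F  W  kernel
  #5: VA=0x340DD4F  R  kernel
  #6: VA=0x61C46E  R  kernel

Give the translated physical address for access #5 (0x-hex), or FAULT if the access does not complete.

Walk each access:
#0 VA=0x209AA5 (r,user):
  L0 @0x24[1] → 0x25007  P=1,RW=1,US=1,PS=0
  L1 @0x25[9] → 0x27007  P=1,RW=1,US=1,PS=0
  → PA=0x27AA5  (2 entries read)
#1 VA=0x3E1AEE3 (w,kernel):
  L0 @0x24[31] → 0x28007  P=1,RW=1,US=1,PS=0
  L1 @0x28[26] → 0x2A007  P=1,RW=1,US=1,PS=0
  → PA=0x2AEE3  (2 entries read)
#2 VA=0x1610841 (r,user):
  L0 @0x24[11] → 0x2E007  P=1,RW=1,US=1,PS=0
  L1 @0x2E[16] → 0x30007  P=1,RW=1,US=1,PS=0
  → PA=0x30841  (2 entries read)
#3 VA=0x61C46E (w,kernel):
  L0 @0x24[3] → 0x31007  P=1,RW=1,US=1,PS=0
  L1 @0x31[28] → 0x35007  P=1,RW=1,US=1,PS=0
  → PA=0x3546E  (2 entries read)
#4 VA=0x340DD4F (w,kernel):
  L0 @0x24[26] → 0x38007  P=1,RW=1,US=1,PS=0
  L1 @0x38[13] → 0x3A007  P=1,RW=1,US=1,PS=0
  → PA=0x3AD4F  (2 entries read)
#5 VA=0x340DD4F (r,kernel):
  TLB hit vpn=0x340D → PA=0x3AD4F
#6 VA=0x61C46E (r,kernel):
  TLB hit vpn=0x61C → PA=0x3546E

Access #5 PA: 0x3AD4F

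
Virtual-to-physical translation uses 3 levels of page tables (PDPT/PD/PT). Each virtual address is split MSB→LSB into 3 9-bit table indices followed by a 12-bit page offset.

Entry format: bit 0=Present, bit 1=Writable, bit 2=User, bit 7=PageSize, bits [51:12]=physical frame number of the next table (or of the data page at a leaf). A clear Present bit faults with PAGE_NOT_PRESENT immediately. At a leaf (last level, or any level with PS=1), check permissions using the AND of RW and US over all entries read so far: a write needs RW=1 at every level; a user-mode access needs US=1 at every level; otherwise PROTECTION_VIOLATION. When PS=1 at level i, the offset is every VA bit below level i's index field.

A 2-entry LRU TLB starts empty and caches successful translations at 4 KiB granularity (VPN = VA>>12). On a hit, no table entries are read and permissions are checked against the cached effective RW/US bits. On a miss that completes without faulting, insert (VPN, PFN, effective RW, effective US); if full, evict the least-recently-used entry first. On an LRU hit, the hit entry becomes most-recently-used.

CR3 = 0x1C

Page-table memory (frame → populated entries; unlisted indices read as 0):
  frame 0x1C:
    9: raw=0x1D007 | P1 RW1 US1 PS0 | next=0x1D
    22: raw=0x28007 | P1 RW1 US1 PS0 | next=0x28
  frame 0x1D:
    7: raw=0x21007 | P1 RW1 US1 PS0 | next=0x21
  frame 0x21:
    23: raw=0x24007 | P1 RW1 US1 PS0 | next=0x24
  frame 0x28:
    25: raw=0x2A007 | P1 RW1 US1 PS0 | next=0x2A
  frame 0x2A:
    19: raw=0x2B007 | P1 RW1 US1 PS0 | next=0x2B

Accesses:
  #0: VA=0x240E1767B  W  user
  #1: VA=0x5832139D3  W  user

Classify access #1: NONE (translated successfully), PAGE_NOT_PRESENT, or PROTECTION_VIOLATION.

Per-access translation:
#0 VA=0x240E1767B (w,user):
  L0 @0x1C[9] → 0x1D007  P=1,RW=1,US=1,PS=0
  L1 @0x1D[7] → 0x21007  P=1,RW=1,US=1,PS=0
  L2 @0x21[23] → 0x24007  P=1,RW=1,US=1,PS=0
  → PA=0x2467B  (3 entries read)
#1 VA=0x5832139D3 (w,user):
  L0 @0x1C[22] → 0x28007  P=1,RW=1,US=1,PS=0
  L1 @0x28[25] → 0x2A007  P=1,RW=1,US=1,PS=0
  L2 @0x2A[19] → 0x2B007  P=1,RW=1,US=1,PS=0
  → PA=0x2B9D3  (3 entries read)

Access #1 fault: NONE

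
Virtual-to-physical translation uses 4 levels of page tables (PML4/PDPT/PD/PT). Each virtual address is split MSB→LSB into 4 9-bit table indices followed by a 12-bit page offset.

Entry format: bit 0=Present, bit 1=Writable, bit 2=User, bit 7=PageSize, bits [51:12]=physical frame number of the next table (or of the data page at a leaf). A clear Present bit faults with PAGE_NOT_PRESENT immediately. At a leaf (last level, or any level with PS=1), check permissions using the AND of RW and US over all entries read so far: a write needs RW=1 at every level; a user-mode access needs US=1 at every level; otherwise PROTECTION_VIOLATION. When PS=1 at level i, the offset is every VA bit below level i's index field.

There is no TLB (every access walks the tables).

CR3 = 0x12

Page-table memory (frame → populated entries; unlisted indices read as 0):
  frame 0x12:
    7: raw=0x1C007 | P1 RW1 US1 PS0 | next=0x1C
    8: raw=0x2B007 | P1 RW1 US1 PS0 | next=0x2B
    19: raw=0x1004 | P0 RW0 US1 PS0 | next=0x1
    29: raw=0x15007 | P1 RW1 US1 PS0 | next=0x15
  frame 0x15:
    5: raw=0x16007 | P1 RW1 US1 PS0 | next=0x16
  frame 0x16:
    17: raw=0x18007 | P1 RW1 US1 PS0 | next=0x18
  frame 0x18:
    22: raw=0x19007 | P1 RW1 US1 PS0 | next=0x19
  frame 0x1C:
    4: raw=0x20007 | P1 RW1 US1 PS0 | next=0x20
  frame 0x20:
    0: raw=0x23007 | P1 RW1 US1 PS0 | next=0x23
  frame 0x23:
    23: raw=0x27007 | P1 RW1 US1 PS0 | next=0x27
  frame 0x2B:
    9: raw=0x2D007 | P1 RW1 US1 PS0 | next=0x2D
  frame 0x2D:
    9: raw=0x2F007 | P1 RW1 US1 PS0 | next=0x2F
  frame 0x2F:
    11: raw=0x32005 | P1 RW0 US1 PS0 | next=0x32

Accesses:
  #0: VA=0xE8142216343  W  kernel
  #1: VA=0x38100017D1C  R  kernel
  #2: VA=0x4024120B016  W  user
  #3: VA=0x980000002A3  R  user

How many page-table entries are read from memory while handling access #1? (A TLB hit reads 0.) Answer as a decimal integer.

Per-access translation:
#0 VA=0xE8142216343 (w,kernel):
  L0 @0x12[29] → 0x15007  P=1,RW=1,US=1,PS=0
  L1 @0x15[5] → 0x16007  P=1,RW=1,US=1,PS=0
  L2 @0x16[17] → 0x18007  P=1,RW=1,US=1,PS=0
  L3 @0x18[22] → 0x19007  P=1,RW=1,US=1,PS=0
  ⇒ phys 0x19343  [4 reads]
#1 VA=0x38100017D1C (r,kernel):
  L0 @0x12[7] → 0x1C007  P=1,RW=1,US=1,PS=0
  L1 @0x1C[4] → 0x20007  P=1,RW=1,US=1,PS=0
  L2 @0x20[0] → 0x23007  P=1,RW=1,US=1,PS=0
  L3 @0x23[23] → 0x27007  P=1,RW=1,US=1,PS=0
  ⇒ phys 0x27D1C  [4 reads]
#2 VA=0x4024120B016 (w,user):
  L0 @0x12[8] → 0x2B007  P=1,RW=1,US=1,PS=0
  L1 @0x2B[9] → 0x2D007  P=1,RW=1,US=1,PS=0
  L2 @0x2D[9] → 0x2F007  P=1,RW=1,US=1,PS=0
  L3 @0x2F[11] → 0x32005  P=1,RW=0,US=1,PS=0
  ✗ PROTECTION_VIOLATION  [4 reads]
#3 VA=0x980000002A3 (r,user):
  L0 @0x12[19] → 0x1004  P=0,RW=0,US=1,PS=0
  ✗ PAGE_NOT_PRESENT  [1 reads]

Entries read for #1: 4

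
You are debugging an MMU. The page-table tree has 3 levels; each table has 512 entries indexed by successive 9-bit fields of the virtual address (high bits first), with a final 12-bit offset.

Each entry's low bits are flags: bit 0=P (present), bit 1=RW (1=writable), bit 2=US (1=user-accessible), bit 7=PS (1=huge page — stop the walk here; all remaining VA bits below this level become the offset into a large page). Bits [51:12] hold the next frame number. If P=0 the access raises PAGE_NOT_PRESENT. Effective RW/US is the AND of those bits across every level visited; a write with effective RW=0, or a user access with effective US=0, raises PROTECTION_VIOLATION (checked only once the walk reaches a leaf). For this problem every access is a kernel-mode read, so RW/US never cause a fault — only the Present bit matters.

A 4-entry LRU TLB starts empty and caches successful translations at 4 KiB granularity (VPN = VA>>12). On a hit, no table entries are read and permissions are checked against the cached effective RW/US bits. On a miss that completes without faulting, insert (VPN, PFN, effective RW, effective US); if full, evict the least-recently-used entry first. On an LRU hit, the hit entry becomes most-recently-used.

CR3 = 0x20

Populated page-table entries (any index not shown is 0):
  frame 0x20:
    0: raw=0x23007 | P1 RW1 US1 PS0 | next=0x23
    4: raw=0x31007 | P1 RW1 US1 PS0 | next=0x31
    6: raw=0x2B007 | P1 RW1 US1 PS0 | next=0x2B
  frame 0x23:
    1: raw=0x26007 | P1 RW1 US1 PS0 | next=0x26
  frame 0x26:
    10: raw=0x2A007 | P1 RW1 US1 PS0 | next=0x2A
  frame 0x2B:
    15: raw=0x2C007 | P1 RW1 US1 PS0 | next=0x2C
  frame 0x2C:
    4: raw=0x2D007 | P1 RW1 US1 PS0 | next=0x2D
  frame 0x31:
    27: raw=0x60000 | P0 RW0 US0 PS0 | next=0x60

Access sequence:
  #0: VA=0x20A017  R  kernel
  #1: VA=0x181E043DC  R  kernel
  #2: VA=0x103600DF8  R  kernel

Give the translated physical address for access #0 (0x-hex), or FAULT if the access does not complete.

Walk each access:
#0 VA=0x20A017 (r,kernel):
  lvl0: tbl 0x20, slot 0 ⇒ 0x23007 (P1/RW1/US1/PS0)
  lvl1: tbl 0x23, slot 1 ⇒ 0x26007 (P1/RW1/US1/PS0)
  lvl2: tbl 0x26, slot 10 ⇒ 0x2A007 (P1/RW1/US1/PS0)
  ✓ 0x2A017  — 3 lookups
#1 VA=0x181E043DC (r,kernel):
  lvl0: tbl 0x20, slot 6 ⇒ 0x2B007 (P1/RW1/US1/PS0)
  lvl1: tbl 0x2B, slot 15 ⇒ 0x2C007 (P1/RW1/US1/PS0)
  lvl2: tbl 0x2C, slot 4 ⇒ 0x2D007 (P1/RW1/US1/PS0)
  ✓ 0x2D3DC  — 3 lookups
#2 VA=0x103600DF8 (r,kernel):
  lvl0: tbl 0x20, slot 4 ⇒ 0x31007 (P1/RW1/US1/PS0)
  lvl1: tbl 0x31, slot 27 ⇒ 0x60000 (P0/RW0/US0/PS0)
  ✗ PAGE_NOT_PRESENT  [2 reads]

Access #0 PA: 0x2A017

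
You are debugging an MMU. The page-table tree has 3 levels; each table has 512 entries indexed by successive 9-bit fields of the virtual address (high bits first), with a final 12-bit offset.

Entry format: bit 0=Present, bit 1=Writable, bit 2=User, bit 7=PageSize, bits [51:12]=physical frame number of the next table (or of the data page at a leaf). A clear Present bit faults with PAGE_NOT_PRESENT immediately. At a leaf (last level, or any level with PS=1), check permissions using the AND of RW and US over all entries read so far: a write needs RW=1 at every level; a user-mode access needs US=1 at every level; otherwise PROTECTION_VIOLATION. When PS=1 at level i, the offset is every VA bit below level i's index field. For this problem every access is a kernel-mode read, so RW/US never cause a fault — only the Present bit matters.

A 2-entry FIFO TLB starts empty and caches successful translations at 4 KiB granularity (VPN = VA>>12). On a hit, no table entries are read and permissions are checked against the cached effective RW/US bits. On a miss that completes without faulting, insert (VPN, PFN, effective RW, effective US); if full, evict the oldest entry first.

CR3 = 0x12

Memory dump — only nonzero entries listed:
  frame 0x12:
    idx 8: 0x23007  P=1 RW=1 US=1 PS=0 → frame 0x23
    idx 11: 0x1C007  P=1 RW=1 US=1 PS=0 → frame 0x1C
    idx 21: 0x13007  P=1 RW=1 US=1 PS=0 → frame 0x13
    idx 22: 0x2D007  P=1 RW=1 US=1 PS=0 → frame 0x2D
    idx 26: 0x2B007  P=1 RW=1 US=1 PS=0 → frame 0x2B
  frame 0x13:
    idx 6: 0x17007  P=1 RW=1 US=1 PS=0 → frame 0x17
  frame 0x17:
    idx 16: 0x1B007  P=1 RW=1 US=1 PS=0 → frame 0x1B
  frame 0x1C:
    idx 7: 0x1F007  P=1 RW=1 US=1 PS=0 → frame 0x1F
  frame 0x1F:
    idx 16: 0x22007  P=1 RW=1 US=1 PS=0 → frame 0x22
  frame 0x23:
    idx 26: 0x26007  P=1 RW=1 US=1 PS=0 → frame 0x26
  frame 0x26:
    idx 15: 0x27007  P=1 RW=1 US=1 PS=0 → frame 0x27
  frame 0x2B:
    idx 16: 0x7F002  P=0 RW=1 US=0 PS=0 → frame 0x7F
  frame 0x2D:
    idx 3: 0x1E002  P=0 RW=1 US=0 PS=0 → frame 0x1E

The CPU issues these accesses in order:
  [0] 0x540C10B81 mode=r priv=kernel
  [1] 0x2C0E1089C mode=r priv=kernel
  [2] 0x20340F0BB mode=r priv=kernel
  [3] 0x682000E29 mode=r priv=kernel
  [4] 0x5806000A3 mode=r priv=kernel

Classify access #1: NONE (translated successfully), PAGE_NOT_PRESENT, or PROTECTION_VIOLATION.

Walk each access:
#0 VA=0x540C10B81 (r,kernel):
  lvl0: tbl 0x12, slot 21 ⇒ 0x13007 (P1/RW1/US1/PS0)
  lvl1: tbl 0x13, slot 6 ⇒ 0x17007 (P1/RW1/US1/PS0)
  lvl2: tbl 0x17, slot 16 ⇒ 0x1B007 (P1/RW1/US1/PS0)
  ✓ 0x1BB81  — 3 lookups
#1 VA=0x2C0E1089C (r,kernel):
  lvl0: tbl 0x12, slot 11 ⇒ 0x1C007 (P1/RW1/US1/PS0)
  lvl1: tbl 0x1C, slot 7 ⇒ 0x1F007 (P1/RW1/US1/PS0)
  lvl2: tbl 0x1F, slot 16 ⇒ 0x22007 (P1/RW1/US1/PS0)
  ✓ 0x2289C  — 3 lookups
#2 VA=0x20340F0BB (r,kernel):
  lvl0: tbl 0x12, slot 8 ⇒ 0x23007 (P1/RW1/US1/PS0)
  lvl1: tbl 0x23, slot 26 ⇒ 0x26007 (P1/RW1/US1/PS0)
  lvl2: tbl 0x26, slot 15 ⇒ 0x27007 (P1/RW1/US1/PS0)
  ✓ 0x270BB  — 3 lookups
#3 VA=0x682000E29 (r,kernel):
  lvl0: tbl 0x12, slot 26 ⇒ 0x2B007 (P1/RW1/US1/PS0)
  lvl1: tbl 0x2B, slot 16 ⇒ 0x7F002 (P0/RW1/US0/PS0)
  ✗ PAGE_NOT_PRESENT  [2 reads]
#4 VA=0x5806000A3 (r,kernel):
  lvl0: tbl 0x12, slot 22 ⇒ 0x2D007 (P1/RW1/US1/PS0)
  lvl1: tbl 0x2D, slot 3 ⇒ 0x1E002 (P0/RW1/US0/PS0)
  ✗ PAGE_NOT_PRESENT  [2 reads]

Access #1 fault: NONE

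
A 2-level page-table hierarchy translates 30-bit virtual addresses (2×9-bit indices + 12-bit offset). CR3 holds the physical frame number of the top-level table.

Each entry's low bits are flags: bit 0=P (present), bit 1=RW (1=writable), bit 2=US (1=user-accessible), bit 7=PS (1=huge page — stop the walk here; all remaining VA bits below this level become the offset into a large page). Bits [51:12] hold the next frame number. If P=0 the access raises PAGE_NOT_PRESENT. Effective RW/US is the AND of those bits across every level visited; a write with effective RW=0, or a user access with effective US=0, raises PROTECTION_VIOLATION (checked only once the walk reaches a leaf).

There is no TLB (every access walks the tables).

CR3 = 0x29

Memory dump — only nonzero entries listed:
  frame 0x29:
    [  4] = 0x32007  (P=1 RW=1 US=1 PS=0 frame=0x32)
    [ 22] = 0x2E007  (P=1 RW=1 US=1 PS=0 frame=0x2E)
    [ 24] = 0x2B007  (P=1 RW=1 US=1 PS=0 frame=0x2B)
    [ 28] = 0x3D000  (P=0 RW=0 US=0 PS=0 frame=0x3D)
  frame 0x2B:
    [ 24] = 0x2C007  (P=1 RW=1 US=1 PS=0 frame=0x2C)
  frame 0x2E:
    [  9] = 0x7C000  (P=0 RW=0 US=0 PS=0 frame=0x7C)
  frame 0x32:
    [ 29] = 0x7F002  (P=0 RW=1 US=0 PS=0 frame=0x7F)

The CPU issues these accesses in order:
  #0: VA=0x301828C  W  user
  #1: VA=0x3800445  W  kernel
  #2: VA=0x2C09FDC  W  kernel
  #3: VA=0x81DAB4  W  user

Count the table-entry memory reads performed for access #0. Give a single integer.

Per-access translation:
#0 VA=0x301828C (w,user):
  [0] read 0x29 idx=24: raw=0x2B007 flags P=1 W=1 U=1 S=0
  [1] read 0x2B idx=24: raw=0x2C007 flags P=1 W=1 U=1 S=0
  ⇒ phys 0x2C28C  [2 reads]
#1 VA=0x3800445 (w,kernel):
  [0] read 0x29 idx=28: raw=0x3D000 flags P=0 W=0 U=0 S=0
  ⇒ fault: PAGE_NOT_PRESENT  — 1 lookups
#2 VA=0x2C09FDC (w,kernel):
  [0] read 0x29 idx=22: raw=0x2E007 flags P=1 W=1 U=1 S=0
  [1] read 0x2E idx=9: raw=0x7C000 flags P=0 W=0 U=0 S=0
  ⇒ fault: PAGE_NOT_PRESENT  — 2 lookups
#3 VA=0x81DAB4 (w,user):
  [0] read 0x29 idx=4: raw=0x32007 flags P=1 W=1 U=1 S=0
  [1] read 0x32 idx=29: raw=0x7F002 flags P=0 W=1 U=0 S=0
  ⇒ fault: PAGE_NOT_PRESENT  — 2 lookups

Entries read for #0: 2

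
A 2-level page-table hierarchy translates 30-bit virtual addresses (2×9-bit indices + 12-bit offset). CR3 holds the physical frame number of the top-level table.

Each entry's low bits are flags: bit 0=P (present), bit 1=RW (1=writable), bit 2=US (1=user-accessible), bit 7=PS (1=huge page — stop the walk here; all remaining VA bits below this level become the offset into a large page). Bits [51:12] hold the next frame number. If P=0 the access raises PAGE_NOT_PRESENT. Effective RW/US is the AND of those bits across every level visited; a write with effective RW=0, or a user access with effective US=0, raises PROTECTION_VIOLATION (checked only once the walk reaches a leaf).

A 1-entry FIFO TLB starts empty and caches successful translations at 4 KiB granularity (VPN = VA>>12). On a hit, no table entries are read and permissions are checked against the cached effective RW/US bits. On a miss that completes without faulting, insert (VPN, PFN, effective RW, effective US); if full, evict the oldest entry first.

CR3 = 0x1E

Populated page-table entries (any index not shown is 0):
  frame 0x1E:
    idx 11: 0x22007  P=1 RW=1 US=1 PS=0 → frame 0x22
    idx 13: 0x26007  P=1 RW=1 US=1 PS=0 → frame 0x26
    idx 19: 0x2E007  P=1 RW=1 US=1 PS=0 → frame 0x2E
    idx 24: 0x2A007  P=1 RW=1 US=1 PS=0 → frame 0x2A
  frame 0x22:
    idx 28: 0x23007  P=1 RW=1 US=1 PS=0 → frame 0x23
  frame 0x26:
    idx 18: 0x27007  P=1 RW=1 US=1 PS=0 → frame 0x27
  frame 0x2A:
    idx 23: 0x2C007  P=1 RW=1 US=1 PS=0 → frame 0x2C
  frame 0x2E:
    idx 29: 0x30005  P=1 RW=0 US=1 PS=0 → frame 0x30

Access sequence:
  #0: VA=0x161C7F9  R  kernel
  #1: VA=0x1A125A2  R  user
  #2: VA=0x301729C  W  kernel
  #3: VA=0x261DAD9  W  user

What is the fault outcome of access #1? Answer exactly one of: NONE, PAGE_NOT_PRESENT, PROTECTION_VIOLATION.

Per-access translation:
#0 VA=0x161C7F9 (r,kernel):
  lvl0: tbl 0x1E, slot 11 ⇒ 0x22007 (P1/RW1/US1/PS0)
  lvl1: tbl 0x22, slot 28 ⇒ 0x23007 (P1/RW1/US1/PS0)
  ⇒ phys 0x237F9  [2 reads]
#1 VA=0x1A125A2 (r,user):
  lvl0: tbl 0x1E, slot 13 ⇒ 0x26007 (P1/RW1/US1/PS0)
  lvl1: tbl 0x26, slot 18 ⇒ 0x27007 (P1/RW1/US1/PS0)
  ⇒ phys 0x275A2  [2 reads]
#2 VA=0x301729C (w,kernel):
  lvl0: tbl 0x1E, slot 24 ⇒ 0x2A007 (P1/RW1/US1/PS0)
  lvl1: tbl 0x2A, slot 23 ⇒ 0x2C007 (P1/RW1/US1/PS0)
  ⇒ phys 0x2C29C  [2 reads]
#3 VA=0x261DAD9 (w,user):
  lvl0: tbl 0x1E, slot 19 ⇒ 0x2E007 (P1/RW1/US1/PS0)
  lvl1: tbl 0x2E, slot 29 ⇒ 0x30005 (P1/RW0/US1/PS0)
  ⇒ fault: PROTECTION_VIOLATION  — 2 lookups

Access #1 fault: NONE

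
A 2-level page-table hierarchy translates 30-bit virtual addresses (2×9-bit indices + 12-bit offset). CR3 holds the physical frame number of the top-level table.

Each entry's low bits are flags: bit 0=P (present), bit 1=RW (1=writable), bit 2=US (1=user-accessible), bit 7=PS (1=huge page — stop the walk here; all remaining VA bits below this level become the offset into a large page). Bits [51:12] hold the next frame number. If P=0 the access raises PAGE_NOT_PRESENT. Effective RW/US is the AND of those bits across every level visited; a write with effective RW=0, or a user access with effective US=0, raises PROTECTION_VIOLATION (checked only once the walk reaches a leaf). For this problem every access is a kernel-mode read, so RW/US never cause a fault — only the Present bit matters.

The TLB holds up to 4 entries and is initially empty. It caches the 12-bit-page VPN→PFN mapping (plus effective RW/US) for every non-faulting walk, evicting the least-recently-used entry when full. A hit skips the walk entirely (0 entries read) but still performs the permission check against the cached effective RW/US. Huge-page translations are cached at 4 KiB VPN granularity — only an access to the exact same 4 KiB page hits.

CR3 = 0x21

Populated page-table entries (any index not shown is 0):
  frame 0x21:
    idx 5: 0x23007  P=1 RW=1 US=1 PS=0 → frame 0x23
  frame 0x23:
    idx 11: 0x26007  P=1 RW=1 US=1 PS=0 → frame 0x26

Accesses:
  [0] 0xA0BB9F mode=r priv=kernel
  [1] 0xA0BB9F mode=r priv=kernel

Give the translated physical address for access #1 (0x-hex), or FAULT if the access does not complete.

Per-access translation:
#0 VA=0xA0BB9F (r,kernel):
  L0 @0x21[5] → 0x23007  P=1,RW=1,US=1,PS=0
  L1 @0x23[11] → 0x26007  P=1,RW=1,US=1,PS=0
  → PA=0x26B9F  (2 entries read)
#1 VA=0xA0BB9F (r,kernel):
  TLB hit vpn=0xA0B → PA=0x26B9F

Access #1 PA: 0x26B9F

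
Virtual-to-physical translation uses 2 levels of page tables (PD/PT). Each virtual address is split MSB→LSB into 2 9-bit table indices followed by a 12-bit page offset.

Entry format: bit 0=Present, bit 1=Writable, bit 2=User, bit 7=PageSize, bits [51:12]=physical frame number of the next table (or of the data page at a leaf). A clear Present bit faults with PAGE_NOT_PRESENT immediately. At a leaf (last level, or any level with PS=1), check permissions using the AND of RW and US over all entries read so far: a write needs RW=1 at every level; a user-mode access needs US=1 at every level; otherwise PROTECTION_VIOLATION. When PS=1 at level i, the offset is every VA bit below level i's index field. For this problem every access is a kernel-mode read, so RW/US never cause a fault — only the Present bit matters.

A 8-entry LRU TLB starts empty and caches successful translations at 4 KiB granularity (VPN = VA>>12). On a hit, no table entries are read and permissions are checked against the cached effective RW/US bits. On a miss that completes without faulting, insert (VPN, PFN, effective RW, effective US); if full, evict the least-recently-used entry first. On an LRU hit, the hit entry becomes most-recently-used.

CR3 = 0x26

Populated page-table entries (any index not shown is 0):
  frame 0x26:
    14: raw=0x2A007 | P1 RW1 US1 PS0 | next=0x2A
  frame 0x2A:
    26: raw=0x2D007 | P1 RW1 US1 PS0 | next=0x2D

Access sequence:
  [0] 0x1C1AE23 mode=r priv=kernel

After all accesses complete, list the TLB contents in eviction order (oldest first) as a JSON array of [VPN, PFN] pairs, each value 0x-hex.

Walk each access:
#0 VA=0x1C1AE23 (r,kernel):
  L0: frame=0x26 idx=14 entry=0x2A007 [P=1 RW=1 US=1 PS=0]
  L1: frame=0x2A idx=26 entry=0x2D007 [P=1 RW=1 US=1 PS=0]
  → PA=0x2DE23  (2 entries read)

TLB: [["0x1C1A", "0x2D"]]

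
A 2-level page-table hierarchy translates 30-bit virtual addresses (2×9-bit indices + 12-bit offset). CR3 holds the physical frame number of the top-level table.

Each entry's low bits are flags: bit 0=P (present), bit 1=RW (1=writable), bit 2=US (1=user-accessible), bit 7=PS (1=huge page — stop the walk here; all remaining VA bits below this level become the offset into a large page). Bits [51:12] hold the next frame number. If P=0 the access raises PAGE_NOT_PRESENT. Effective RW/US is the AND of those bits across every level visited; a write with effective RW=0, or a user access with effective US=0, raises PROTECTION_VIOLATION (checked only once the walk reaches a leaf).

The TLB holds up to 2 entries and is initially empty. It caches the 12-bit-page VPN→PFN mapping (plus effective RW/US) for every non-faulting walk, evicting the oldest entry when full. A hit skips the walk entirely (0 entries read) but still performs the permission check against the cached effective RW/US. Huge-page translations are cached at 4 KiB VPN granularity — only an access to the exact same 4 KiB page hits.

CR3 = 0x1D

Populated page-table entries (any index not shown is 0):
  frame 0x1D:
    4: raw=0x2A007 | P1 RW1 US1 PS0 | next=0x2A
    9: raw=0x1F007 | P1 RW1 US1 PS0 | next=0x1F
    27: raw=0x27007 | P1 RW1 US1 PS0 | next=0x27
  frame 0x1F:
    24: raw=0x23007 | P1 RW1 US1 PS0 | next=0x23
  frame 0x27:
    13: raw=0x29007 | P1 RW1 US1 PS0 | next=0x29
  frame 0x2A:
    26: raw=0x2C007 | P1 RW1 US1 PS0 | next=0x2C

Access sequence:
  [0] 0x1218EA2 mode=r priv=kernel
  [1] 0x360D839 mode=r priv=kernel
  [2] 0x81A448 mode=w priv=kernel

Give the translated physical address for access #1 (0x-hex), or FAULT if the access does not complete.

Trace:
#0 VA=0x1218EA2 (r,kernel):
  L0: frame=0x1D idx=9 entry=0x1F007 [P=1 RW=1 US=1 PS=0]
  L1: frame=0x1F idx=24 entry=0x23007 [P=1 RW=1 US=1 PS=0]
  ⇒ phys 0x23EA2  [2 reads]
#1 VA=0x360D839 (r,kernel):
  L0: frame=0x1D idx=27 entry=0x27007 [P=1 RW=1 US=1 PS=0]
  L1: frame=0x27 idx=13 entry=0x29007 [P=1 RW=1 US=1 PS=0]
  ⇒ phys 0x29839  [2 reads]
#2 VA=0x81A448 (w,kernel):
  L0: frame=0x1D idx=4 entry=0x2A007 [P=1 RW=1 US=1 PS=0]
  L1: frame=0x2A idx=26 entry=0x2C007 [P=1 RW=1 US=1 PS=0]
  ⇒ phys 0x2C448  [2 reads]

Access #1 PA: 0x29839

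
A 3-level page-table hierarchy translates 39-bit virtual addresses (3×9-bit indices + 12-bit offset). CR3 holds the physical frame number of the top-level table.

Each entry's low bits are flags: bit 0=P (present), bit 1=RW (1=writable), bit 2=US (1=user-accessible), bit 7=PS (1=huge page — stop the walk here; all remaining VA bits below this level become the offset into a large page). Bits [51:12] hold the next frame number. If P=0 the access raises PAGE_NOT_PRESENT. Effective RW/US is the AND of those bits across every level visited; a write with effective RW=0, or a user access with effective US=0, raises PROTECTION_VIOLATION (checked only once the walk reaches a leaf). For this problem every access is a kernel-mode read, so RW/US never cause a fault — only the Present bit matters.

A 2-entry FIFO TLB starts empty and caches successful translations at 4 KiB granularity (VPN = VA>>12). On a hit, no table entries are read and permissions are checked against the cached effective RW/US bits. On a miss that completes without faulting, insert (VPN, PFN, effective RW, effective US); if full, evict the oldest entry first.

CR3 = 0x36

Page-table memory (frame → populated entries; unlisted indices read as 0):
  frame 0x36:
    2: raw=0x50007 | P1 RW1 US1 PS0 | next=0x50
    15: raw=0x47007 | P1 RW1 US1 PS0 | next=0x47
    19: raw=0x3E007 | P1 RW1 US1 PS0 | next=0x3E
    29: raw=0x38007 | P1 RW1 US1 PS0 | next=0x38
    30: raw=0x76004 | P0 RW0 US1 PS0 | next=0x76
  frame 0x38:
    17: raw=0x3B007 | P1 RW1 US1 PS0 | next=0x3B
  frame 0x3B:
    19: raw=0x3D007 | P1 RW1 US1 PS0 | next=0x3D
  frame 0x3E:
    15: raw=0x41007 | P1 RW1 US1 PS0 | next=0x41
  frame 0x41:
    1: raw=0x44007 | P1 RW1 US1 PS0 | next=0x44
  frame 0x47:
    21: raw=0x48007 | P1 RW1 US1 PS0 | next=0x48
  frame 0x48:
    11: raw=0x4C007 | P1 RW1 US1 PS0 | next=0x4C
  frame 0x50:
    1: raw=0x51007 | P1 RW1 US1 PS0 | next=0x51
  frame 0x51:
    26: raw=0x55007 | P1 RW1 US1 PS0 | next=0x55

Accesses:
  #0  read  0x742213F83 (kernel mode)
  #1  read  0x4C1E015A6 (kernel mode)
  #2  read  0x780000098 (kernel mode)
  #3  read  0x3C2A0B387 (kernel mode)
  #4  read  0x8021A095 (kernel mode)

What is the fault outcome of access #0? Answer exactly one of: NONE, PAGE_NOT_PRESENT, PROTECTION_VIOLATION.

Per-access translation:
#0 VA=0x742213F83 (r,kernel):
  L0: frame=0x36 idx=29 entry=0x38007 [P=1 RW=1 US=1 PS=0]
  L1: frame=0x38 idx=17 entry=0x3B007 [P=1 RW=1 US=1 PS=0]
  L2: frame=0x3B idx=19 entry=0x3D007 [P=1 RW=1 US=1 PS=0]
  → PA=0x3DF83  (3 entries read)
#1 VA=0x4C1E015A6 (r,kernel):
  L0: frame=0x36 idx=19 entry=0x3E007 [P=1 RW=1 US=1 PS=0]
  L1: frame=0x3E idx=15 entry=0x41007 [P=1 RW=1 US=1 PS=0]
  L2: frame=0x41 idx=1 entry=0x44007 [P=1 RW=1 US=1 PS=0]
  → PA=0x445A6  (3 entries read)
#2 VA=0x780000098 (r,kernel):
  L0: frame=0x36 idx=30 entry=0x76004 [P=0 RW=0 US=1 PS=0]
  ⇒ fault: PAGE_NOT_PRESENT  — 1 lookups
#3 VA=0x3C2A0B387 (r,kernel):
  L0: frame=0x36 idx=15 entry=0x47007 [P=1 RW=1 US=1 PS=0]
  L1: frame=0x47 idx=21 entry=0x48007 [P=1 RW=1 US=1 PS=0]
  L2: frame=0x48 idx=11 entry=0x4C007 [P=1 RW=1 US=1 PS=0]
  → PA=0x4C387  (3 entries read)
#4 VA=0x8021A095 (r,kernel):
  L0: frame=0x36 idx=2 entry=0x50007 [P=1 RW=1 US=1 PS=0]
  L1: frame=0x50 idx=1 entry=0x51007 [P=1 RW=1 US=1 PS=0]
  L2: frame=0x51 idx=26 entry=0x55007 [P=1 RW=1 US=1 PS=0]
  → PA=0x55095  (3 entries read)

Access #0 fault: NONE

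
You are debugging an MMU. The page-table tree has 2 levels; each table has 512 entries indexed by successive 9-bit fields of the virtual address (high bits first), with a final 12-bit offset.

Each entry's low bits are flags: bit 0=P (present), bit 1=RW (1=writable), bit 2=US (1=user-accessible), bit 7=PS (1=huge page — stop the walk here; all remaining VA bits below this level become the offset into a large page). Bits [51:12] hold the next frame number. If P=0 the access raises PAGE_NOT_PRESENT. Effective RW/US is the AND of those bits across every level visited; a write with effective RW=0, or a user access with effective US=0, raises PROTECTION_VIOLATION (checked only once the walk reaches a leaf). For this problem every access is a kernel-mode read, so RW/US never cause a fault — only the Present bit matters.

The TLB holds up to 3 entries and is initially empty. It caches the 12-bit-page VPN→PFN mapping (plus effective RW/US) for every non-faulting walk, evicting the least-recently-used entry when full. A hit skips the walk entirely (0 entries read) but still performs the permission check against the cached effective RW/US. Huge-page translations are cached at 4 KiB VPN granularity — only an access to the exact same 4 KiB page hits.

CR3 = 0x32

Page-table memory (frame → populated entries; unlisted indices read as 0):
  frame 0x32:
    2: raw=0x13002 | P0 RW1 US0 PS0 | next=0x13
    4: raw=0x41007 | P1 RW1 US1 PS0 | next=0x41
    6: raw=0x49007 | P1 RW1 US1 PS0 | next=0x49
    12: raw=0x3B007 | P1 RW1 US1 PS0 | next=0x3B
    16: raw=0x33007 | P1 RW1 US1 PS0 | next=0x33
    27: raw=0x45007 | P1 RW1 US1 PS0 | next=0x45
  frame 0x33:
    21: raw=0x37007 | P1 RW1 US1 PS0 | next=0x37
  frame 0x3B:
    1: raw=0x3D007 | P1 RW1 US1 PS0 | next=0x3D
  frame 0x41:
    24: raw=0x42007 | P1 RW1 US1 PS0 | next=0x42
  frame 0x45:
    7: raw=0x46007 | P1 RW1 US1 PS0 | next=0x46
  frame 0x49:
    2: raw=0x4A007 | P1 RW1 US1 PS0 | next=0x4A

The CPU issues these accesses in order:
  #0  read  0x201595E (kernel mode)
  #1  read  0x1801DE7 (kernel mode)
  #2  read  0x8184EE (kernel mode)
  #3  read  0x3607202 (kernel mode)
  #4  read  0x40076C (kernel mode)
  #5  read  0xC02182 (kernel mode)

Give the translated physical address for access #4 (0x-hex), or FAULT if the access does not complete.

Walk each access:
#0 VA=0x201595E (r,kernel):
  L0: frame=0x32 idx=16 entry=0x33007 [P=1 RW=1 US=1 PS=0]
  L1: frame=0x33 idx=21 entry=0x37007 [P=1 RW=1 US=1 PS=0]
  ✓ 0x3795E  — 2 lookups
#1 VA=0x1801DE7 (r,kernel):
  L0: frame=0x32 idx=12 entry=0x3B007 [P=1 RW=1 US=1 PS=0]
  L1: frame=0x3B idx=1 entry=0x3D007 [P=1 RW=1 US=1 PS=0]
  ✓ 0x3DDE7  — 2 lookups
#2 VA=0x8184EE (r,kernel):
  L0: frame=0x32 idx=4 entry=0x41007 [P=1 RW=1 US=1 PS=0]
  L1: frame=0x41 idx=24 entry=0x42007 [P=1 RW=1 US=1 PS=0]
  ✓ 0x424EE  — 2 lookups
#3 VA=0x3607202 (r,kernel):
  L0: frame=0x32 idx=27 entry=0x45007 [P=1 RW=1 US=1 PS=0]
  L1: frame=0x45 idx=7 entry=0x46007 [P=1 RW=1 US=1 PS=0]
  ✓ 0x46202  — 2 lookups
#4 VA=0x40076C (r,kernel):
  L0: frame=0x32 idx=2 entry=0x13002 [P=0 RW=1 US=0 PS=0]
  ⇒ fault: PAGE_NOT_PRESENT  — 1 lookups
#5 VA=0xC02182 (r,kernel):
  L0: frame=0x32 idx=6 entry=0x49007 [P=1 RW=1 US=1 PS=0]
  L1: frame=0x49 idx=2 entry=0x4A007 [P=1 RW=1 US=1 PS=0]
  ✓ 0x4A182  — 2 lookups

Access #4 PA: FAULT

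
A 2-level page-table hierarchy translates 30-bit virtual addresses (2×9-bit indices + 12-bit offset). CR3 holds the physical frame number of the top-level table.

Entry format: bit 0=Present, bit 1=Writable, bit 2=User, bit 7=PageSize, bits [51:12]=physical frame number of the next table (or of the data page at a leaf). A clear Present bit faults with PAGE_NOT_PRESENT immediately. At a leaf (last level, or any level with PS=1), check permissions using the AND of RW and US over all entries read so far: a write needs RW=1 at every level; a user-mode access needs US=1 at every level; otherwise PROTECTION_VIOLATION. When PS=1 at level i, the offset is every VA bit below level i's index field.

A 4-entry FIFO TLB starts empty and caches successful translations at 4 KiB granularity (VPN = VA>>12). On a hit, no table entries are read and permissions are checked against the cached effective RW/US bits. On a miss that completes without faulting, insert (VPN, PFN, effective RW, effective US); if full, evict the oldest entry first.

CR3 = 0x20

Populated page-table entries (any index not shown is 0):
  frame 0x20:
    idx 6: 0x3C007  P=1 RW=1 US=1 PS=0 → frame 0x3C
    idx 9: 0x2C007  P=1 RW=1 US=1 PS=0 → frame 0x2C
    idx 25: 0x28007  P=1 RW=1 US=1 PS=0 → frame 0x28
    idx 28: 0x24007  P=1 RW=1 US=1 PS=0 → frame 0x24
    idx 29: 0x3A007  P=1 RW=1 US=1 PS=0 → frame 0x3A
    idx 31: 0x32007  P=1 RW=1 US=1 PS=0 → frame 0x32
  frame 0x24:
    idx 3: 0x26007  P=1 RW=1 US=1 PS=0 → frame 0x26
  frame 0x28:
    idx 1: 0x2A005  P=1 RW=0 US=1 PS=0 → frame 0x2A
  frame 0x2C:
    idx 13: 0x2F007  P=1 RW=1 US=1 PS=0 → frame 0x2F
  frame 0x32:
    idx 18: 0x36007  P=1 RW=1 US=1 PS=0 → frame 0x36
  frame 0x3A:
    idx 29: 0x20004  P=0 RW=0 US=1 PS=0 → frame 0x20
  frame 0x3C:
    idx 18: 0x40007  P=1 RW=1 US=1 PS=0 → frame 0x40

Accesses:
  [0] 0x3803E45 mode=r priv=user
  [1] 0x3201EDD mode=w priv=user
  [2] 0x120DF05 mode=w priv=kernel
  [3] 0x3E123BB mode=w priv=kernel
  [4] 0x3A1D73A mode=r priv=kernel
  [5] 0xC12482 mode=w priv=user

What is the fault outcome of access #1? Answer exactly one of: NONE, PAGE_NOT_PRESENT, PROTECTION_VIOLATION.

Per-access translation:
#0 VA=0x3803E45 (r,user):
  L0 @0x20[28] → 0x24007  P=1,RW=1,US=1,PS=0
  L1 @0x24[3] → 0x26007  P=1,RW=1,US=1,PS=0
  ⇒ phys 0x26E45  [2 reads]
#1 VA=0x3201EDD (w,user):
  L0 @0x20[25] → 0x28007  P=1,RW=1,US=1,PS=0
  L1 @0x28[1] → 0x2A005  P=1,RW=0,US=1,PS=0
  → PROTECTION_VIOLATION  (2 entries read)
#2 VA=0x120DF05 (w,kernel):
  L0 @0x20[9] → 0x2C007  P=1,RW=1,US=1,PS=0
  L1 @0x2C[13] → 0x2F007  P=1,RW=1,US=1,PS=0
  ⇒ phys 0x2FF05  [2 reads]
#3 VA=0x3E123BB (w,kernel):
  L0 @0x20[31] → 0x32007  P=1,RW=1,US=1,PS=0
  L1 @0x32[18] → 0x36007  P=1,RW=1,US=1,PS=0
  ⇒ phys 0x363BB  [2 reads]
#4 VA=0x3A1D73A (r,kernel):
  L0 @0x20[29] → 0x3A007  P=1,RW=1,US=1,PS=0
  L1 @0x3A[29] → 0x20004  P=0,RW=0,US=1,PS=0
  → PAGE_NOT_PRESENT  (2 entries read)
#5 VA=0xC12482 (w,user):
  L0 @0x20[6] → 0x3C007  P=1,RW=1,US=1,PS=0
  L1 @0x3C[18] → 0x40007  P=1,RW=1,US=1,PS=0
  ⇒ phys 0x40482  [2 reads]

Access #1 fault: PROTECTION_VIOLATION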